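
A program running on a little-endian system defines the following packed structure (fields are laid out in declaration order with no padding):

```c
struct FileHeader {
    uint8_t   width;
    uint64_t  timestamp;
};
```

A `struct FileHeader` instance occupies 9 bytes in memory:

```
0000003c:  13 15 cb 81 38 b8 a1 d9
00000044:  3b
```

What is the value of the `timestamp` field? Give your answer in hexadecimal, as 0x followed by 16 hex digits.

`timestamp` follows `width` (1 byte), so it starts at byte offset 1 and occupies 8 bytes.
Bytes at offsets 1..8: 15 CB 81 38 B8 A1 D9 3B.
Little-endian: lowest address holds the least-significant byte.
Reassemble most-significant byte first: 3B D9 A1 B8 38 81 CB 15 → 0x3BD9A1B83881CB15.

0x3BD9A1B83881CB15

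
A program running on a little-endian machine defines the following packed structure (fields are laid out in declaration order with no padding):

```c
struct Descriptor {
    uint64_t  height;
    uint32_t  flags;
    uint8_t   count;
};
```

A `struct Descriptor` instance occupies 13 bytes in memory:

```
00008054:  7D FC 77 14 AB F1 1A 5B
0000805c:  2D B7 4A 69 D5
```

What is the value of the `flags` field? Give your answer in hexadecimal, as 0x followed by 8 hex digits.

0x694AB72D

`flags` follows `height` (8 bytes), so it starts at byte offset 8 and occupies 4 bytes.
Bytes at offsets 8..11: 2D B7 4A 69.
In little-endian order the low byte comes first in memory.
Reassemble most-significant byte first: 69 4A B7 2D → 0x694AB72D.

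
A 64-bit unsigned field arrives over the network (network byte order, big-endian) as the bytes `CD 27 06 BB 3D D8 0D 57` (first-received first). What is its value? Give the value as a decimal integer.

14782791703133162839

Big-endian stores the most-significant byte at the lowest address.
The bytes are already most-significant first: 0xCD2706BB3DD80D57.
0xCD2706BB3DD80D57 = 14782791703133162839.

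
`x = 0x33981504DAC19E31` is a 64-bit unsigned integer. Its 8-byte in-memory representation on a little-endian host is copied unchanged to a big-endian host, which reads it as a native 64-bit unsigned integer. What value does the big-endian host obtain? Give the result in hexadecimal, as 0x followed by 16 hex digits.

0x319EC1DA04159833

Stored little-endian, the bytes at ascending addresses are 31 9E C1 DA 04 15 98 33.
Read back as big-endian, the last byte is least significant, giving 0x319EC1DA04159833.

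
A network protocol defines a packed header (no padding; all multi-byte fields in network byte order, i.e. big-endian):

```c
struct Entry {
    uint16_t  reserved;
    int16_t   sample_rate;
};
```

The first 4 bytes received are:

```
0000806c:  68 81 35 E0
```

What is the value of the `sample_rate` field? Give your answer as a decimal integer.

13792

`sample_rate` follows `reserved` (2 bytes), so it starts at byte offset 2 and occupies 2 bytes.
Bytes at offsets 2..3: 35 E0.
Big-endian stores the most-significant byte at the lowest address.
The bytes are already most-significant first: 0x35E0.
0x35E0 = 13792.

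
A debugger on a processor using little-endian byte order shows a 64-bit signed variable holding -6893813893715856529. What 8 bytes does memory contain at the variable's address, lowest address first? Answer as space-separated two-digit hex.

Two's complement of -6893813893715856529 in 64 bits: 6893813893715856529 = 0x5FABBF361A960C91; invert → 0xA05440C9E569F36E; add 1 → 0xA05440C9E569F36F.
Split into bytes (most-significant first): A0 54 40 C9 E5 69 F3 6F.
Little-endian: lowest address holds the least-significant byte.
So at ascending addresses the bytes are 6F F3 69 E5 C9 40 54 A0.

6F F3 69 E5 C9 40 54 A0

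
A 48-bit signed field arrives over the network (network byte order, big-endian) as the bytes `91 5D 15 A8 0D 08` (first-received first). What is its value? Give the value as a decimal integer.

-121645995389688

Big-endian stores the most-significant byte at the lowest address.
The bytes are already most-significant first: 0x915D15A80D08.
Top bit is set, so as a signed 48-bit value this is 0x915D15A80D08 − 2^48 = -121645995389688.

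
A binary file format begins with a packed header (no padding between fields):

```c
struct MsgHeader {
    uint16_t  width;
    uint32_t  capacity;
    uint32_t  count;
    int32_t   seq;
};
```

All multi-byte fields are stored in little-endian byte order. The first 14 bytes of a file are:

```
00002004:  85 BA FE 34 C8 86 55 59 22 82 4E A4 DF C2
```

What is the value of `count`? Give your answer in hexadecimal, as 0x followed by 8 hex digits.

`count` follows `width` (2 B), `capacity` (4 B), so it starts at offset 2 + 4 = 6 and occupies 4 bytes.
Bytes at offsets 6..9: 55 59 22 82.
Little-endian stores the least-significant byte at the lowest address.
Reassemble most-significant byte first: 82 22 59 55 → 0x82225955.

0x82225955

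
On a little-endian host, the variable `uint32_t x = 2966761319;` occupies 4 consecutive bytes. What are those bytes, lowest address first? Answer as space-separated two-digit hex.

2966761319 in hexadecimal, padded to 32 bits, is 0xB0D52F67.
Split into bytes (most-significant first): B0 D5 2F 67.
In little-endian order the low byte comes first in memory.
So at ascending addresses the bytes are 67 2F D5 B0.

67 2F D5 B0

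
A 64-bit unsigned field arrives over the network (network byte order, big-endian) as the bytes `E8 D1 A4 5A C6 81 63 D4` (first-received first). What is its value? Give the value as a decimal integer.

16776370796716188628

Big-endian: lowest address holds the most-significant byte.
The bytes are already most-significant first: 0xE8D1A45AC68163D4.
0xE8D1A45AC68163D4 = 16776370796716188628.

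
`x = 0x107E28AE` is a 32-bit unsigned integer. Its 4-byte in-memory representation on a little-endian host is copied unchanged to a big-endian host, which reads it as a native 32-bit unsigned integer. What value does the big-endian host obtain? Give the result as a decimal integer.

2921889296

Stored little-endian, the bytes at ascending addresses are AE 28 7E 10.
Read back as big-endian, the last byte is least significant, giving 0xAE287E10.
0xAE287E10 = 2921889296.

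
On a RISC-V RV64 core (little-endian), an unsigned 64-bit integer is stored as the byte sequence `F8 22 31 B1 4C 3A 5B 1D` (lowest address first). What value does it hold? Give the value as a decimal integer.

Little-endian stores the least-significant byte at the lowest address.
Reassemble most-significant byte first: 1D 5B 3A 4C B1 31 22 F8 → 0x1D5B3A4CB13122F8.
0x1D5B3A4CB13122F8 = 2115348551045292792.

2115348551045292792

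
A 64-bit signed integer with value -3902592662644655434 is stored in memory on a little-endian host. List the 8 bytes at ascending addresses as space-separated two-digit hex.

Two's complement of -3902592662644655434 in 64 bits: 3902592662644655434 = 0x3628CB598FFB054A; invert → 0xC9D734A67004FAB5; add 1 → 0xC9D734A67004FAB6.
Split into bytes (most-significant first): C9 D7 34 A6 70 04 FA B6.
Little-endian stores the least-significant byte at the lowest address.
So at ascending addresses the bytes are B6 FA 04 70 A6 34 D7 C9.

B6 FA 04 70 A6 34 D7 C9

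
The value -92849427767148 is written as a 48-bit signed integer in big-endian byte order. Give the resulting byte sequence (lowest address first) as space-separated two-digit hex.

AB 8D CE D7 20 94

Two's complement of -92849427767148 in 48 bits: 92849427767148 = 0x54723128DF6C; invert → 0xAB8DCED72093; add 1 → 0xAB8DCED72094.
Split into bytes (most-significant first): AB 8D CE D7 20 94.
Big-endian: lowest address holds the most-significant byte.
So the memory order matches the most-significant-first order: AB 8D CE D7 20 94.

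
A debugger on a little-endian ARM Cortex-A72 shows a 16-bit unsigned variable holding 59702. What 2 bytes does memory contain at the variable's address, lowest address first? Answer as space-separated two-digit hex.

36 E9

59702 in hexadecimal, padded to 16 bits, is 0xE936.
Split into bytes (most-significant first): E9 36.
In little-endian order the low byte comes first in memory.
So at ascending addresses the bytes are 36 E9.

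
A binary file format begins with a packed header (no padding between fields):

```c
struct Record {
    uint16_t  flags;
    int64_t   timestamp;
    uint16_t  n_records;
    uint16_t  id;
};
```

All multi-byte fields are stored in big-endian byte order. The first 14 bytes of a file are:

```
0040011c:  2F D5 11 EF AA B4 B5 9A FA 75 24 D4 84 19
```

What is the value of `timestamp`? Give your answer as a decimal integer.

`timestamp` follows `flags` (2 bytes), so it starts at byte offset 2 and occupies 8 bytes.
Bytes at offsets 2..9: 11 EF AA B4 B5 9A FA 75.
Big-endian stores the most-significant byte at the lowest address.
The bytes are already most-significant first: 0x11EFAAB4B59AFA75.
0x11EFAAB4B59AFA75 = 1292439311196289653.

1292439311196289653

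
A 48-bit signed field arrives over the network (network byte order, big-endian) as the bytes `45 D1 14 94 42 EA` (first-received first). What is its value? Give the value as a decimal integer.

76764295742186

Big-endian: lowest address holds the most-significant byte.
The bytes are already most-significant first: 0x45D1149442EA.
0x45D1149442EA = 76764295742186.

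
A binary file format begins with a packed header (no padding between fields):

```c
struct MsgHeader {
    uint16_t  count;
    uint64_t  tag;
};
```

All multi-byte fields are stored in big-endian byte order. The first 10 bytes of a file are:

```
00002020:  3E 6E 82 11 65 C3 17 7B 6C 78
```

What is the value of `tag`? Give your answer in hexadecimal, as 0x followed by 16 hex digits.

`tag` follows `count` (2 bytes), so it starts at byte offset 2 and occupies 8 bytes.
Bytes at offsets 2..9: 82 11 65 C3 17 7B 6C 78.
In big-endian order the high byte comes first in memory.
The bytes are already most-significant first: 0x821165C3177B6C78.

0x821165C3177B6C78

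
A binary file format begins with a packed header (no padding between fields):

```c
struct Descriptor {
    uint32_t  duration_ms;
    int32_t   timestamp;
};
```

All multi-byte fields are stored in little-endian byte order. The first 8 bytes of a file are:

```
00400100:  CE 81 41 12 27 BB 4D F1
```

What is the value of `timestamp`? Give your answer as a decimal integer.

-246564057

`timestamp` follows `duration_ms` (4 bytes), so it starts at byte offset 4 and occupies 4 bytes.
Bytes at offsets 4..7: 27 BB 4D F1.
In little-endian order the low byte comes first in memory.
Reassemble most-significant byte first: F1 4D BB 27 → 0xF14DBB27.
Top bit is set, so as a signed 32-bit value this is 0xF14DBB27 − 2^32 = -246564057.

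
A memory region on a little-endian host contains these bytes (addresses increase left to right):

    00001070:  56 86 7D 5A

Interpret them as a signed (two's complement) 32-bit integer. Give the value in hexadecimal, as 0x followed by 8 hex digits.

Little-endian: lowest address holds the least-significant byte.
Reassemble most-significant byte first: 5A 7D 86 56 → 0x5A7D8656.

0x5A7D8656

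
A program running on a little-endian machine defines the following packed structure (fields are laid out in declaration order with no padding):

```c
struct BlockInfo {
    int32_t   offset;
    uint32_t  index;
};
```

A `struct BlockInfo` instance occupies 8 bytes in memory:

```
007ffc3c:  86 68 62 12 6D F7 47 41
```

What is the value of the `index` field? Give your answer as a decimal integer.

1095235437

`index` follows `offset` (4 bytes), so it starts at byte offset 4 and occupies 4 bytes.
Bytes at offsets 4..7: 6D F7 47 41.
In little-endian order the low byte comes first in memory.
Reassemble most-significant byte first: 41 47 F7 6D → 0x4147F76D.
0x4147F76D = 1095235437.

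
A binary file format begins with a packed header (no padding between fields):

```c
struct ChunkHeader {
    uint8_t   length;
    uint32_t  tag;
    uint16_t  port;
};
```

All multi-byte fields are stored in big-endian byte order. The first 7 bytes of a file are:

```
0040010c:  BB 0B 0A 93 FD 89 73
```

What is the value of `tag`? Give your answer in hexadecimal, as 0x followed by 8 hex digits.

0x0B0A93FD

`tag` follows `length` (1 byte), so it starts at byte offset 1 and occupies 4 bytes.
Bytes at offsets 1..4: 0B 0A 93 FD.
Big-endian stores the most-significant byte at the lowest address.
The bytes are already most-significant first: 0x0B0A93FD.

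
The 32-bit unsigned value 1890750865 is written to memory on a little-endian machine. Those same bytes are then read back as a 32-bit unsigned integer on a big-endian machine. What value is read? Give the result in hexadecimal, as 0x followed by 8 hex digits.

1890750865 in 32-bit hexadecimal is 0x70B29191.
Stored little-endian, the bytes at ascending addresses are 91 91 B2 70.
Read back as big-endian, the last byte is least significant, giving 0x9191B270.

0x9191B270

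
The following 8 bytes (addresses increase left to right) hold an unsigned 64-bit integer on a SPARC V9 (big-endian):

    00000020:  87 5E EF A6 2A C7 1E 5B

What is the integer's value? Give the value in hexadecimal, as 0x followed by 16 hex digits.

0x875EEFA62AC71E5B

In big-endian order the high byte comes first in memory.
The bytes are already most-significant first: 0x875EEFA62AC71E5B.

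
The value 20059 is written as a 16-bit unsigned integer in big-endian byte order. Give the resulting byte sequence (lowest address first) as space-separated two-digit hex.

20059 in hexadecimal, padded to 16 bits, is 0x4E5B.
Split into bytes (most-significant first): 4E 5B.
Big-endian stores the most-significant byte at the lowest address.
So the memory order matches the most-significant-first order: 4E 5B.

4E 5B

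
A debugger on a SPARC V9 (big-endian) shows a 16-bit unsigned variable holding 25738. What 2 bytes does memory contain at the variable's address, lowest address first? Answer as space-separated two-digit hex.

64 8A

25738 in hexadecimal, padded to 16 bits, is 0x648A.
Split into bytes (most-significant first): 64 8A.
Big-endian: lowest address holds the most-significant byte.
So the memory order matches the most-significant-first order: 64 8A.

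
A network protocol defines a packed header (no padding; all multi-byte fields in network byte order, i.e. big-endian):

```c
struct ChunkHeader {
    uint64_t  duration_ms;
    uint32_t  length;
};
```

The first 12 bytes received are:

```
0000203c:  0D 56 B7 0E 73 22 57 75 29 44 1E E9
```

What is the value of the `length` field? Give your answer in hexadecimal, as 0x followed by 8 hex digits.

`length` follows `duration_ms` (8 bytes), so it starts at byte offset 8 and occupies 4 bytes.
Bytes at offsets 8..11: 29 44 1E E9.
In big-endian order the high byte comes first in memory.
The bytes are already most-significant first: 0x29441EE9.

0x29441EE9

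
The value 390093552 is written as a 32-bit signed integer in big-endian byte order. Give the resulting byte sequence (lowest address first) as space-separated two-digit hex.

17 40 5A F0

390093552 in hexadecimal, padded to 32 bits, is 0x17405AF0.
Split into bytes (most-significant first): 17 40 5A F0.
Big-endian: lowest address holds the most-significant byte.
So the memory order matches the most-significant-first order: 17 40 5A F0.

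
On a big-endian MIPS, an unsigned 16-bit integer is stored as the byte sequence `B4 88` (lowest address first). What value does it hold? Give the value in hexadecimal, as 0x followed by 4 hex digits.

0xB488

In big-endian order the high byte comes first in memory.
The bytes are already most-significant first: 0xB488.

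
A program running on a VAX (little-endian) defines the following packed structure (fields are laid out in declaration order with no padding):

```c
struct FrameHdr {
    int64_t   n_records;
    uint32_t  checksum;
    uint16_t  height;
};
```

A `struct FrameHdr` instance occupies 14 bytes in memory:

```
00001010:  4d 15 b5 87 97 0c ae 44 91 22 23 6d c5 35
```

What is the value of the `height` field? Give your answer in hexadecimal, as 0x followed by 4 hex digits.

`height` follows `n_records` (8 B), `checksum` (4 B), so it starts at offset 8 + 4 = 12 and occupies 2 bytes.
Bytes at offsets 12..13: C5 35.
Little-endian stores the least-significant byte at the lowest address.
Reassemble most-significant byte first: 35 C5 → 0x35C5.

0x35C5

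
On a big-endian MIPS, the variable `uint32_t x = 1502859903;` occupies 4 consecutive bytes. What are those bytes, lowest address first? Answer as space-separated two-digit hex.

1502859903 in hexadecimal, padded to 32 bits, is 0x5993D27F.
Split into bytes (most-significant first): 59 93 D2 7F.
In big-endian order the high byte comes first in memory.
So the memory order matches the most-significant-first order: 59 93 D2 7F.

59 93 D2 7F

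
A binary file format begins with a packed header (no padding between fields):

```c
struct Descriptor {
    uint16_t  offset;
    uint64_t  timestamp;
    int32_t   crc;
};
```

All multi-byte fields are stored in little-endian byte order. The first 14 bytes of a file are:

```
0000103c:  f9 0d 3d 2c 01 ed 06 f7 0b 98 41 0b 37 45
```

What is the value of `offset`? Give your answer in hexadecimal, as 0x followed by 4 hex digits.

`offset` is the first field, at byte offset 0, occupying 2 bytes.
Bytes at offsets 0..1: F9 0D.
Little-endian stores the least-significant byte at the lowest address.
Reassemble most-significant byte first: 0D F9 → 0x0DF9.

0x0DF9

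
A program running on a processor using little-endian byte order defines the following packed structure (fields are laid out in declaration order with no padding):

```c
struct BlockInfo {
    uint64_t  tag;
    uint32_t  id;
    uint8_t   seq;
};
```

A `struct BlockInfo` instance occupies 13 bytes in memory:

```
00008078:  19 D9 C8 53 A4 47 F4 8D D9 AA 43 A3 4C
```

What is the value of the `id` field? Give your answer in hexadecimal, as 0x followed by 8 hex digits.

`id` follows `tag` (8 bytes), so it starts at byte offset 8 and occupies 4 bytes.
Bytes at offsets 8..11: D9 AA 43 A3.
In little-endian order the low byte comes first in memory.
Reassemble most-significant byte first: A3 43 AA D9 → 0xA343AAD9.

0xA343AAD9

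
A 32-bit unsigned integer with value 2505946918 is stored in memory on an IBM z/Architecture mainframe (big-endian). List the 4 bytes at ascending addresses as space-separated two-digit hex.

95 5D B7 26

2505946918 in hexadecimal, padded to 32 bits, is 0x955DB726.
Split into bytes (most-significant first): 95 5D B7 26.
In big-endian order the high byte comes first in memory.
So the memory order matches the most-significant-first order: 95 5D B7 26.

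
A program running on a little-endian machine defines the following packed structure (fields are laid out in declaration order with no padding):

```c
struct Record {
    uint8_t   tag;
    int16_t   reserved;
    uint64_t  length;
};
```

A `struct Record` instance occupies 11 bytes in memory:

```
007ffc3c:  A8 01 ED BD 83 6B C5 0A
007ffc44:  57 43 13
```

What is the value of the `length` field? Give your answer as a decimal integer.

1388048813933691837

`length` follows `tag` (1 B), `reserved` (2 B), so it starts at offset 1 + 2 = 3 and occupies 8 bytes.
Bytes at offsets 3..10: BD 83 6B C5 0A 57 43 13.
Little-endian stores the least-significant byte at the lowest address.
Reassemble most-significant byte first: 13 43 57 0A C5 6B 83 BD → 0x1343570AC56B83BD.
0x1343570AC56B83BD = 1388048813933691837.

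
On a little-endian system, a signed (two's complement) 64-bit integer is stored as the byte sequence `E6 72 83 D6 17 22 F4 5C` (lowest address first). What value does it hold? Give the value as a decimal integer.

6698016031585301222

Little-endian stores the least-significant byte at the lowest address.
Reassemble most-significant byte first: 5C F4 22 17 D6 83 72 E6 → 0x5CF42217D68372E6.
0x5CF42217D68372E6 = 6698016031585301222.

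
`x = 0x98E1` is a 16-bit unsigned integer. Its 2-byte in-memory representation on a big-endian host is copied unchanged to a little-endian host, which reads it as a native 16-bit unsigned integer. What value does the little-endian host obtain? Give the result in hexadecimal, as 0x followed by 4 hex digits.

0xE198

Stored big-endian, the bytes at ascending addresses are 98 E1.
Read back as little-endian, the first byte is least significant, giving 0xE198.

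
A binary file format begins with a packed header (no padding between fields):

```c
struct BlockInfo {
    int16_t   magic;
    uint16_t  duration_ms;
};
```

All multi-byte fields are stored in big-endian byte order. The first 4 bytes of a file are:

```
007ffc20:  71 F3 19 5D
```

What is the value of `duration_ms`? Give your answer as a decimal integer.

6493

`duration_ms` follows `magic` (2 bytes), so it starts at byte offset 2 and occupies 2 bytes.
Bytes at offsets 2..3: 19 5D.
Big-endian stores the most-significant byte at the lowest address.
The bytes are already most-significant first: 0x195D.
0x195D = 6493.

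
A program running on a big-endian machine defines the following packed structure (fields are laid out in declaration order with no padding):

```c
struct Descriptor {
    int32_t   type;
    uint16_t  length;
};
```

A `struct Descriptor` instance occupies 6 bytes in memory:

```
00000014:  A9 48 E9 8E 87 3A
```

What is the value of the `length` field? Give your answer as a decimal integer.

34618

`length` follows `type` (4 bytes), so it starts at byte offset 4 and occupies 2 bytes.
Bytes at offsets 4..5: 87 3A.
In big-endian order the high byte comes first in memory.
The bytes are already most-significant first: 0x873A.
0x873A = 34618.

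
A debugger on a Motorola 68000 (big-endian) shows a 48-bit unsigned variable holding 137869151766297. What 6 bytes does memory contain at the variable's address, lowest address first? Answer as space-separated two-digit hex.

137869151766297 in hexadecimal, padded to 48 bits, is 0x7D6429D10719.
Split into bytes (most-significant first): 7D 64 29 D1 07 19.
Big-endian: lowest address holds the most-significant byte.
So the memory order matches the most-significant-first order: 7D 64 29 D1 07 19.

7D 64 29 D1 07 19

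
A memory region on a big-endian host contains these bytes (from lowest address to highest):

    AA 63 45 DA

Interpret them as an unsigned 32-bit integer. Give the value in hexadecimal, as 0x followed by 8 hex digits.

Big-endian stores the most-significant byte at the lowest address.
The bytes are already most-significant first: 0xAA6345DA.

0xAA6345DA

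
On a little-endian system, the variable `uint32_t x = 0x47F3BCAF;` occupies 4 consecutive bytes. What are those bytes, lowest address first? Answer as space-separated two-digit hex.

Split into bytes (most-significant first): 47 F3 BC AF.
Little-endian: lowest address holds the least-significant byte.
So at ascending addresses the bytes are AF BC F3 47.

AF BC F3 47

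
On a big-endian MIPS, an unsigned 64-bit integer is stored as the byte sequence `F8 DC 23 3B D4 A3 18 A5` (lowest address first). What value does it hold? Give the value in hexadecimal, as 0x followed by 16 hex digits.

0xF8DC233BD4A318A5

Big-endian: lowest address holds the most-significant byte.
The bytes are already most-significant first: 0xF8DC233BD4A318A5.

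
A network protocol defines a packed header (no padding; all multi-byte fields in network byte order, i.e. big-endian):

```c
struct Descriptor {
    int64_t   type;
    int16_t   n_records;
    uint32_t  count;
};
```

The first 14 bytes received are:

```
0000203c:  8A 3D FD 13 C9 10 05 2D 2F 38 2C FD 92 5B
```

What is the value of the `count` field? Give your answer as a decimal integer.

754815579

`count` follows `type` (8 B), `n_records` (2 B), so it starts at offset 8 + 2 = 10 and occupies 4 bytes.
Bytes at offsets 10..13: 2C FD 92 5B.
Big-endian stores the most-significant byte at the lowest address.
The bytes are already most-significant first: 0x2CFD925B.
0x2CFD925B = 754815579.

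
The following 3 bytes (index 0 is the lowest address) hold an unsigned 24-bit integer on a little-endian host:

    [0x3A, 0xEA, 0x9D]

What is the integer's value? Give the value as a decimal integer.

In little-endian order the low byte comes first in memory.
Reassemble most-significant byte first: 9D EA 3A → 0x9DEA3A.
0x9DEA3A = 10349114.

10349114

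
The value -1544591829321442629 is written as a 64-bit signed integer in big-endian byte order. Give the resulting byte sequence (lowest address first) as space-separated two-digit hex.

Two's complement of -1544591829321442629 in 64 bits: 1544591829321442629 = 0x156F7E15CDACE545; invert → 0xEA9081EA32531ABA; add 1 → 0xEA9081EA32531ABB.
Split into bytes (most-significant first): EA 90 81 EA 32 53 1A BB.
In big-endian order the high byte comes first in memory.
So the memory order matches the most-significant-first order: EA 90 81 EA 32 53 1A BB.

EA 90 81 EA 32 53 1A BB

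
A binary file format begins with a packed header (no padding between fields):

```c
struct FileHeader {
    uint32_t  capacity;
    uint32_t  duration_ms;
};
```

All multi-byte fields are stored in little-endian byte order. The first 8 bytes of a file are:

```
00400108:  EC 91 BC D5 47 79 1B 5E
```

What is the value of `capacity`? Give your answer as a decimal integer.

3585905132

`capacity` is the first field, at byte offset 0, occupying 4 bytes.
Bytes at offsets 0..3: EC 91 BC D5.
Little-endian stores the least-significant byte at the lowest address.
Reassemble most-significant byte first: D5 BC 91 EC → 0xD5BC91EC.
0xD5BC91EC = 3585905132.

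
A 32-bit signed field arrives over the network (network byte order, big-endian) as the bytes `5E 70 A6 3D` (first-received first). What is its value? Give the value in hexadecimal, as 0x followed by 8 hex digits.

0x5E70A63D

Big-endian: lowest address holds the most-significant byte.
The bytes are already most-significant first: 0x5E70A63D.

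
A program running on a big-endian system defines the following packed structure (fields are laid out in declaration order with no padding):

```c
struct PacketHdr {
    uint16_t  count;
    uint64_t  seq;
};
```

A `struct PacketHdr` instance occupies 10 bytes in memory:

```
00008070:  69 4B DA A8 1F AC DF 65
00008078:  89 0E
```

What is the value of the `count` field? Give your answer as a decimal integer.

26955

`count` is the first field, at byte offset 0, occupying 2 bytes.
Bytes at offsets 0..1: 69 4B.
In big-endian order the high byte comes first in memory.
The bytes are already most-significant first: 0x694B.
0x694B = 26955.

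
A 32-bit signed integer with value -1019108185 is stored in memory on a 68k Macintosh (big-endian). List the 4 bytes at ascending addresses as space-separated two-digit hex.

Two's complement of -1019108185 in 32 bits: 1019108185 = 0x3CBE5B59; invert → 0xC341A4A6; add 1 → 0xC341A4A7.
Split into bytes (most-significant first): C3 41 A4 A7.
Big-endian stores the most-significant byte at the lowest address.
So the memory order matches the most-significant-first order: C3 41 A4 A7.

C3 41 A4 A7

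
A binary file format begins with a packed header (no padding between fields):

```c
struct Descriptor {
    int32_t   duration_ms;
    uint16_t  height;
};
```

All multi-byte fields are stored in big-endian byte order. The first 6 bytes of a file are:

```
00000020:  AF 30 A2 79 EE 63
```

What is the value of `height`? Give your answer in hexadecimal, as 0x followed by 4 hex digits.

0xEE63

`height` follows `duration_ms` (4 bytes), so it starts at byte offset 4 and occupies 2 bytes.
Bytes at offsets 4..5: EE 63.
Big-endian: lowest address holds the most-significant byte.
The bytes are already most-significant first: 0xEE63.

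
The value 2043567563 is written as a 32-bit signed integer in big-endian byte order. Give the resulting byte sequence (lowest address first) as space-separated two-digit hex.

79 CE 5D CB

2043567563 in hexadecimal, padded to 32 bits, is 0x79CE5DCB.
Split into bytes (most-significant first): 79 CE 5D CB.
In big-endian order the high byte comes first in memory.
So the memory order matches the most-significant-first order: 79 CE 5D CB.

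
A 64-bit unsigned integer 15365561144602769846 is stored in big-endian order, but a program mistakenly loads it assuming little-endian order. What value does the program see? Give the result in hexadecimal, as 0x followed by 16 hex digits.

0xB6B9976673703DD5

15365561144602769846 in 64-bit hexadecimal is 0xD53D70736697B9B6.
Stored big-endian, the bytes at ascending addresses are D5 3D 70 73 66 97 B9 B6.
Read back as little-endian, the first byte is least significant, giving 0xB6B9976673703DD5.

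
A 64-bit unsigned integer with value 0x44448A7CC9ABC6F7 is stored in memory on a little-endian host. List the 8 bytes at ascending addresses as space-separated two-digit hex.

Split into bytes (most-significant first): 44 44 8A 7C C9 AB C6 F7.
Little-endian stores the least-significant byte at the lowest address.
So at ascending addresses the bytes are F7 C6 AB C9 7C 8A 44 44.

F7 C6 AB C9 7C 8A 44 44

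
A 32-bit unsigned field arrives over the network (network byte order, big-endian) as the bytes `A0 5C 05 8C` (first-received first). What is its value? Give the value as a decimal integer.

In big-endian order the high byte comes first in memory.
The bytes are already most-significant first: 0xA05C058C.
0xA05C058C = 2690385292.

2690385292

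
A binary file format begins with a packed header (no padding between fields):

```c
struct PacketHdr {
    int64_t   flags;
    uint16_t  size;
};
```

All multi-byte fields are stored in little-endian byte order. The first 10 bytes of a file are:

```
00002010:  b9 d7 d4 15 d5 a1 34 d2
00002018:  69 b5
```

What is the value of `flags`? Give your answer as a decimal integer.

-3299834690389354567

`flags` is the first field, at byte offset 0, occupying 8 bytes.
Bytes at offsets 0..7: B9 D7 D4 15 D5 A1 34 D2.
Little-endian stores the least-significant byte at the lowest address.
Reassemble most-significant byte first: D2 34 A1 D5 15 D4 D7 B9 → 0xD234A1D515D4D7B9.
Top bit is set, so as a signed 64-bit value this is 0xD234A1D515D4D7B9 − 2^64 = -3299834690389354567.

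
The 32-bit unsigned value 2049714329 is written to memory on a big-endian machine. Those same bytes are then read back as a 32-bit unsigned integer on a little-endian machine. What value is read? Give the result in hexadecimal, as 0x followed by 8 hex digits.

2049714329 in 32-bit hexadecimal is 0x7A2C2899.
Stored big-endian, the bytes at ascending addresses are 7A 2C 28 99.
Read back as little-endian, the first byte is least significant, giving 0x99282C7A.

0x99282C7A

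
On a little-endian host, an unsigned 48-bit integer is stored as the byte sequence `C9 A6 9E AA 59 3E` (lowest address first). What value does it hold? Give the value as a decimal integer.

68554835535561

Little-endian stores the least-significant byte at the lowest address.
Reassemble most-significant byte first: 3E 59 AA 9E A6 C9 → 0x3E59AA9EA6C9.
0x3E59AA9EA6C9 = 68554835535561.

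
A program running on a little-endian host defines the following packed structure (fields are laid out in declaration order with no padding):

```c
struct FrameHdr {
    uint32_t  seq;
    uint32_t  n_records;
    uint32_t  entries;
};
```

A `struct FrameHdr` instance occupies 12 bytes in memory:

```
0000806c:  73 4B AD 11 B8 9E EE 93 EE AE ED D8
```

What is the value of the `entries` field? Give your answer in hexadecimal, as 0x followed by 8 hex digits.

0xD8EDAEEE

`entries` follows `seq` (4 B), `n_records` (4 B), so it starts at offset 4 + 4 = 8 and occupies 4 bytes.
Bytes at offsets 8..11: EE AE ED D8.
Little-endian: lowest address holds the least-significant byte.
Reassemble most-significant byte first: D8 ED AE EE → 0xD8EDAEEE.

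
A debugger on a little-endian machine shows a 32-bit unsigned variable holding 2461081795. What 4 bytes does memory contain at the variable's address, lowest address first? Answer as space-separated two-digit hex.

C3 20 B1 92

2461081795 in hexadecimal, padded to 32 bits, is 0x92B120C3.
Split into bytes (most-significant first): 92 B1 20 C3.
In little-endian order the low byte comes first in memory.
So at ascending addresses the bytes are C3 20 B1 92.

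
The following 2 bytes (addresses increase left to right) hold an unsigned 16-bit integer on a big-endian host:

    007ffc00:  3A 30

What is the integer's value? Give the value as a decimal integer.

Big-endian stores the most-significant byte at the lowest address.
The bytes are already most-significant first: 0x3A30.
0x3A30 = 14896.

14896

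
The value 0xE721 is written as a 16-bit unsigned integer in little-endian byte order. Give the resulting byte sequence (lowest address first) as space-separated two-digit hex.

21 E7

Split into bytes (most-significant first): E7 21.
In little-endian order the low byte comes first in memory.
So at ascending addresses the bytes are 21 E7.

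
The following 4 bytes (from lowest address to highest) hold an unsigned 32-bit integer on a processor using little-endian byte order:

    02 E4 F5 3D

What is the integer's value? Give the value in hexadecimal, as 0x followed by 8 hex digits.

0x3DF5E402

In little-endian order the low byte comes first in memory.
Reassemble most-significant byte first: 3D F5 E4 02 → 0x3DF5E402.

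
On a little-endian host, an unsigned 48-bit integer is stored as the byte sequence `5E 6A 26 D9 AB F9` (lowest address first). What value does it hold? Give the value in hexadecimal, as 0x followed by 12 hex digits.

0xF9ABD9266A5E

Little-endian: lowest address holds the least-significant byte.
Reassemble most-significant byte first: F9 AB D9 26 6A 5E → 0xF9ABD9266A5E.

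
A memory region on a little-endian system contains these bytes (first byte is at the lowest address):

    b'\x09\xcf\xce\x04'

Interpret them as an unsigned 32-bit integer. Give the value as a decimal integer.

80662281

Little-endian: lowest address holds the least-significant byte.
Reassemble most-significant byte first: 04 CE CF 09 → 0x04CECF09.
0x04CECF09 = 80662281.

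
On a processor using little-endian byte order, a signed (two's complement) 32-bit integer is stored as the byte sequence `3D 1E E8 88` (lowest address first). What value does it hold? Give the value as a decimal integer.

Little-endian: lowest address holds the least-significant byte.
Reassemble most-significant byte first: 88 E8 1E 3D → 0x88E81E3D.
Top bit is set, so as a signed 32-bit value this is 0x88E81E3D − 2^32 = -1998053827.

-1998053827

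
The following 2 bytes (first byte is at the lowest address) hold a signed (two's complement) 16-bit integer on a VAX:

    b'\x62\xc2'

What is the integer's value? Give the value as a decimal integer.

In little-endian order the low byte comes first in memory.
Reassemble most-significant byte first: C2 62 → 0xC262.
Top bit is set, so as a signed 16-bit value this is 0xC262 − 2^16 = -15774.

-15774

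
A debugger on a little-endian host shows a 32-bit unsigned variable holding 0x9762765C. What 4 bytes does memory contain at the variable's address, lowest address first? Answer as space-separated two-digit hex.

5C 76 62 97

Split into bytes (most-significant first): 97 62 76 5C.
Little-endian: lowest address holds the least-significant byte.
So at ascending addresses the bytes are 5C 76 62 97.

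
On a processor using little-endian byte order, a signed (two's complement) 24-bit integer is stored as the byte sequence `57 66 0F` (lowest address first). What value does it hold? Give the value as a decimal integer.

1009239

Little-endian: lowest address holds the least-significant byte.
Reassemble most-significant byte first: 0F 66 57 → 0x0F6657.
0x0F6657 = 1009239.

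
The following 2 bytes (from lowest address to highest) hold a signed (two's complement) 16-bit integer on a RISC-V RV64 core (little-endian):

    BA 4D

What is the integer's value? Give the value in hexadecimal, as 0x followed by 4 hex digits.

0x4DBA

In little-endian order the low byte comes first in memory.
Reassemble most-significant byte first: 4D BA → 0x4DBA.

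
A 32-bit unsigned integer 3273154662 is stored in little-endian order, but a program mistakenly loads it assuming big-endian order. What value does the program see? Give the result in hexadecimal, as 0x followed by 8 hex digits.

3273154662 in 32-bit hexadecimal is 0xC3186066.
Stored little-endian, the bytes at ascending addresses are 66 60 18 C3.
Read back as big-endian, the last byte is least significant, giving 0x666018C3.

0x666018C3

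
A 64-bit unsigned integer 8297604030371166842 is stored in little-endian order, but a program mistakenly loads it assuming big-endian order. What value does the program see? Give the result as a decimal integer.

8297604030371166842 in 64-bit hexadecimal is 0x732702E72D1F7A7A.
Stored little-endian, the bytes at ascending addresses are 7A 7A 1F 2D E7 02 27 73.
Read back as big-endian, the last byte is least significant, giving 0x7A7A1F2DE7022773.
0x7A7A1F2DE7022773 = 8825400701795575667.

8825400701795575667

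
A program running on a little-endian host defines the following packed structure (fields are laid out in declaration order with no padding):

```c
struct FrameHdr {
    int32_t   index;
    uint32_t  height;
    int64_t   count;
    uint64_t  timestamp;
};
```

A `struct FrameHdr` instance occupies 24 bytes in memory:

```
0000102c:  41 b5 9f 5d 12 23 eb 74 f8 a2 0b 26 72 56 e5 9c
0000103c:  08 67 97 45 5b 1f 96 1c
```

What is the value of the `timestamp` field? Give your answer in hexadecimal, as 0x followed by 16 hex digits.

0x1C961F5B45976708

`timestamp` follows `index` (4 B), `height` (4 B), `count` (8 B), so it starts at offset 4 + 4 + 8 = 16 and occupies 8 bytes.
Bytes at offsets 16..23: 08 67 97 45 5B 1F 96 1C.
Little-endian stores the least-significant byte at the lowest address.
Reassemble most-significant byte first: 1C 96 1F 5B 45 97 67 08 → 0x1C961F5B45976708.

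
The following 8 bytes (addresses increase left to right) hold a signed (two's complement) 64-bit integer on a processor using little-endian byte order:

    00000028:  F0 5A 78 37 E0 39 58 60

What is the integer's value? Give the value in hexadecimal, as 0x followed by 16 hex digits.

0x605839E037785AF0

Little-endian: lowest address holds the least-significant byte.
Reassemble most-significant byte first: 60 58 39 E0 37 78 5A F0 → 0x605839E037785AF0.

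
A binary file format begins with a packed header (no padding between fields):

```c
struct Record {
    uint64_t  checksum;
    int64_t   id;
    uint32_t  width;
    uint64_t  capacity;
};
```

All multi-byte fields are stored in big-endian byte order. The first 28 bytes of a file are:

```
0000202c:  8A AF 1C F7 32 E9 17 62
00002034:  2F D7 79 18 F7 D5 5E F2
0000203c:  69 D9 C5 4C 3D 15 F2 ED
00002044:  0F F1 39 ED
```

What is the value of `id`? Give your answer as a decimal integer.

3447357187919535858

`id` follows `checksum` (8 bytes), so it starts at byte offset 8 and occupies 8 bytes.
Bytes at offsets 8..15: 2F D7 79 18 F7 D5 5E F2.
Big-endian: lowest address holds the most-significant byte.
The bytes are already most-significant first: 0x2FD77918F7D55EF2.
0x2FD77918F7D55EF2 = 3447357187919535858.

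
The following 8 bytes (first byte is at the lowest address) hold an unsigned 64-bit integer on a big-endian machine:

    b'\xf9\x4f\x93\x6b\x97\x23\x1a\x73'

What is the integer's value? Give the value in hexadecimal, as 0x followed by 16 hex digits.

0xF94F936B97231A73

Big-endian: lowest address holds the most-significant byte.
The bytes are already most-significant first: 0xF94F936B97231A73.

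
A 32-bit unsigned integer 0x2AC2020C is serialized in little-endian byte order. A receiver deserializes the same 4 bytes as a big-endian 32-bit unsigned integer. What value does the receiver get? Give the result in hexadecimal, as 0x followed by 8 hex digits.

Stored little-endian, the bytes at ascending addresses are 0C 02 C2 2A.
Read back as big-endian, the last byte is least significant, giving 0x0C02C22A.

0x0C02C22A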